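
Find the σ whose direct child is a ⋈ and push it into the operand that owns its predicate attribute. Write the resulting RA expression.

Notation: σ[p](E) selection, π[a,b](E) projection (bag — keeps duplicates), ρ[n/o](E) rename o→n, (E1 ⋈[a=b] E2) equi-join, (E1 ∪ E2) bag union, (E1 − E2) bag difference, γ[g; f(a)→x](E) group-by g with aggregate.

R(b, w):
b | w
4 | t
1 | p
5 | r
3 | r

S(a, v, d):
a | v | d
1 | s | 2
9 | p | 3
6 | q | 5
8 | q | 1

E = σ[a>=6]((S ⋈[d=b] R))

σ filters on a, owned by the left side.
E' = (σ[a>=6](S) ⋈[d=b] R)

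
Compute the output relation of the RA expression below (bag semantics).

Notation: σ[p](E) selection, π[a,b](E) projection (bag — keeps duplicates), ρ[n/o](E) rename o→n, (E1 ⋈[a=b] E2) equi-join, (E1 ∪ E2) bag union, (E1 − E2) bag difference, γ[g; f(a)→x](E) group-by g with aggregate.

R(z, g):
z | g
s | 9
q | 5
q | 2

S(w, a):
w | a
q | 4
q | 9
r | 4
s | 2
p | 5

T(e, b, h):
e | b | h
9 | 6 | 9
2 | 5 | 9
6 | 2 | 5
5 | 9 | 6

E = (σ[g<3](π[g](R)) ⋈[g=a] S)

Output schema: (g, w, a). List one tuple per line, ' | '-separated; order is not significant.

Row counts bottom-up:
  R → 3
  π[g](R) → 3
  σ[g<3](π[g](R)) → 1
  S → 5
  (σ[g<3](π[g](R)) ⋈[g=a] S) → 1

== RESULT ==
g | w | a
2 | s | 2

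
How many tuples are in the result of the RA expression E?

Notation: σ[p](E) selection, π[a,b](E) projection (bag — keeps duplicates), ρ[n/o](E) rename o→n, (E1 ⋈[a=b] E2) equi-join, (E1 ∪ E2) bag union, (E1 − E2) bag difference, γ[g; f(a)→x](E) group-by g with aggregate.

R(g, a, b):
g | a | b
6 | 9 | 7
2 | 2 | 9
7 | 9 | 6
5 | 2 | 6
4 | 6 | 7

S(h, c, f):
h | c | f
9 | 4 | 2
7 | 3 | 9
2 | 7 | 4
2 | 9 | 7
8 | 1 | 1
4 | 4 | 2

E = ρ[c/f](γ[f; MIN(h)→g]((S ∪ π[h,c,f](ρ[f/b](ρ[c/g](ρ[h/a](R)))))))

Stepwise |·|:
  S → 6
  R → 5
  ρ[h/a](R) → 5
  ρ[c/g](ρ[h/a](R)) → 5
  ρ[f/b](ρ[c/g](ρ[h/a](R))) → 5
  π[h,c,f](ρ[f/b](ρ[c/g](ρ[h/a](R)))) → 5
  (S ∪ π[h,c,f](ρ[f/b](ρ[c/g](ρ[h/a](R))))) → 11
  γ[f; MIN(h)→g]((S ∪ π[h,c,f](ρ[f/b](ρ[c/g](ρ[h/a](R)))))) → 6
  ρ[c/f](γ[f; MIN(h)→g]((S ∪ π[h,c,f](ρ[f/b](ρ[c/g](ρ[h/a](R))))))) → 6

|E| = 6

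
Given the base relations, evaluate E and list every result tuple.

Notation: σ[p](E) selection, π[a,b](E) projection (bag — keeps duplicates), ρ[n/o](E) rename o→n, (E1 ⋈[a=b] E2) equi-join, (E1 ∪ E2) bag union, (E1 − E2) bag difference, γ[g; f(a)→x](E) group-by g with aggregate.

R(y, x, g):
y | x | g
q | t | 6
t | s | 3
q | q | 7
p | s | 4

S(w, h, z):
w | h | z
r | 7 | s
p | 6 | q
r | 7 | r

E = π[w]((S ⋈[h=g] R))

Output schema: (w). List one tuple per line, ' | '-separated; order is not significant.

Per-node cardinality:
  S → 3
  R → 4
  (S ⋈[h=g] R) → 3
  π[w]((S ⋈[h=g] R)) → 3

== RESULT ==
w
p
r
r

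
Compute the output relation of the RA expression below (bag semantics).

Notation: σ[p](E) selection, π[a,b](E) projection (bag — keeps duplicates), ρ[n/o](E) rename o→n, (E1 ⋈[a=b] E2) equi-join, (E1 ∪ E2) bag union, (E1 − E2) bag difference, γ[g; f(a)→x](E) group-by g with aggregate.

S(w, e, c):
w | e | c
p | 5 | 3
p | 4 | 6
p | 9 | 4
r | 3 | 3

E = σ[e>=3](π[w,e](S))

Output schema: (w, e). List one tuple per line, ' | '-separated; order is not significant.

Row counts bottom-up:
  S → 4
  π[w,e](S) → 4
  σ[e>=3](π[w,e](S)) → 4

== RESULT ==
w | e
p | 4
p | 5
p | 9
r | 3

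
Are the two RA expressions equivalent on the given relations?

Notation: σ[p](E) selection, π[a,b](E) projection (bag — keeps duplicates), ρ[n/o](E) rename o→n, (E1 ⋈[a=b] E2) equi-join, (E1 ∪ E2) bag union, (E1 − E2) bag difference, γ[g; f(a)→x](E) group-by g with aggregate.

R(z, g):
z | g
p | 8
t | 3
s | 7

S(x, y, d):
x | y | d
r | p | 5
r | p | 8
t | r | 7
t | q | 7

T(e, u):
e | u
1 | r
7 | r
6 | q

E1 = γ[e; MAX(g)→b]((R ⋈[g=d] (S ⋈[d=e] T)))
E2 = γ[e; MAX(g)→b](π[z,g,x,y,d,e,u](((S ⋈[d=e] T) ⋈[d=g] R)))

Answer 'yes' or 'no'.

E1 subexpression sizes:
  R → 3
  S → 4
  T → 3
  (S ⋈[d=e] T) → 2
  (R ⋈[g=d] (S ⋈[d=e] T)) → 2
  γ[e; MAX(g)→b]((R ⋈[g=d] (S ⋈[d=e] T))) → 1
E2 subexpression sizes:
  S → 4
  T → 3
  (S ⋈[d=e] T) → 2
  R → 3
  ((S ⋈[d=e] T) ⋈[d=g] R) → 2
  π[z,g,x,y,d,e,u](((S ⋈[d=e] T) ⋈[d=g] R)) → 2
  γ[e; MAX(g)→b](π[z,g,x,y,d,e,u](((S ⋈[d=e] T) ⋈[d=g] R))) → 1

E1 and E2 produce the same multiset:
e | b
7 | 7

yes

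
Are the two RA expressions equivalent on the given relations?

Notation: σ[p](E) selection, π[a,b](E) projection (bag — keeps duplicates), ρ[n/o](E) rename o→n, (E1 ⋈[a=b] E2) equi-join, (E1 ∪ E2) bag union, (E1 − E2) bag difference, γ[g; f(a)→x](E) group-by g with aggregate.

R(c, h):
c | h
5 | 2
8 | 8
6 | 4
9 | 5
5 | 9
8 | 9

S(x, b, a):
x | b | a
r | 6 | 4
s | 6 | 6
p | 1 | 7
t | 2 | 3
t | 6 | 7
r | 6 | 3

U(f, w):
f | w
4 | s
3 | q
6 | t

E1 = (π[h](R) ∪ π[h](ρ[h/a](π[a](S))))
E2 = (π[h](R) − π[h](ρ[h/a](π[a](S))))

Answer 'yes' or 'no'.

E1 per-node cardinality:
  R → 6
  π[h](R) → 6
  S → 6
  π[a](S) → 6
  ρ[h/a](π[a](S)) → 6
  π[h](ρ[h/a](π[a](S))) → 6
  (π[h](R) ∪ π[h](ρ[h/a](π[a](S)))) → 12
E2 per-node cardinality:
  R → 6
  π[h](R) → 6
  S → 6
  π[a](S) → 6
  ρ[h/a](π[a](S)) → 6
  π[h](ρ[h/a](π[a](S))) → 6
  (π[h](R) − π[h](ρ[h/a](π[a](S)))) → 5

E1 result:
h
2
3
3
4
4
5
6
7
7
8
9
9
E2 result:
h
2
5
8
9
9
Witness: (6,) appears 1× in E1 but 0× in E2.

no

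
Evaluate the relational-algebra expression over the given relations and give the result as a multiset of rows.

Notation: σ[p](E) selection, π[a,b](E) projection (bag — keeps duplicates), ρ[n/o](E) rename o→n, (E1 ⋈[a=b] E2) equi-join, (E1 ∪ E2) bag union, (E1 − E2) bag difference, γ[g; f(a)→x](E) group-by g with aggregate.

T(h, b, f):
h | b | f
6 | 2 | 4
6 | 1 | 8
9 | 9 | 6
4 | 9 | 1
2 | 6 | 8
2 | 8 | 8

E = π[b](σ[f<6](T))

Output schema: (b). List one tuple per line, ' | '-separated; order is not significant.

Row counts bottom-up:
  T → 6
  σ[f<6](T) → 2
  π[b](σ[f<6](T)) → 2

== RESULT ==
b
2
9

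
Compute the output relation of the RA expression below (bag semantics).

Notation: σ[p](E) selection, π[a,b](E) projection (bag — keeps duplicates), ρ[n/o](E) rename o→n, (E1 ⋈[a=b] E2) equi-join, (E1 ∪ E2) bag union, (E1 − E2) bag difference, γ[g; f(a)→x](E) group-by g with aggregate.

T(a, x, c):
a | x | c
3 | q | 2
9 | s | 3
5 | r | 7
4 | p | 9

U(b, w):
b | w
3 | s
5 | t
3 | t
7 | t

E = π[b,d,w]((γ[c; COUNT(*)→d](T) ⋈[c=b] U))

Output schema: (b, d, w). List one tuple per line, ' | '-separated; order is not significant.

Stepwise |·|:
  T → 4
  γ[c; COUNT(*)→d](T) → 4
  U → 4
  (γ[c; COUNT(*)→d](T) ⋈[c=b] U) → 3
  π[b,d,w]((γ[c; COUNT(*)→d](T) ⋈[c=b] U)) → 3

== RESULT ==
b | d | w
3 | 1 | s
3 | 1 | t
7 | 1 | t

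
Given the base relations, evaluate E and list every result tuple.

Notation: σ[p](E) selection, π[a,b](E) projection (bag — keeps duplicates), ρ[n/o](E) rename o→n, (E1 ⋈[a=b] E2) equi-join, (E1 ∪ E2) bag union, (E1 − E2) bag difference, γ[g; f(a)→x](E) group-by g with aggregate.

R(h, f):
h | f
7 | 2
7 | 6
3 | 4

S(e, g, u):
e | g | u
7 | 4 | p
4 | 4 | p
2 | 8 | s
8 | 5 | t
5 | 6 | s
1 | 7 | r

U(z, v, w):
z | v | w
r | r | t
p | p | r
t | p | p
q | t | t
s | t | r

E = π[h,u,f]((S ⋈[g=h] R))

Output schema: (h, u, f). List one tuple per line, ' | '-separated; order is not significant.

Per-node cardinality:
  S → 6
  R → 3
  (S ⋈[g=h] R) → 2
  π[h,u,f]((S ⋈[g=h] R)) → 2

== RESULT ==
h | u | f
7 | r | 2
7 | r | 6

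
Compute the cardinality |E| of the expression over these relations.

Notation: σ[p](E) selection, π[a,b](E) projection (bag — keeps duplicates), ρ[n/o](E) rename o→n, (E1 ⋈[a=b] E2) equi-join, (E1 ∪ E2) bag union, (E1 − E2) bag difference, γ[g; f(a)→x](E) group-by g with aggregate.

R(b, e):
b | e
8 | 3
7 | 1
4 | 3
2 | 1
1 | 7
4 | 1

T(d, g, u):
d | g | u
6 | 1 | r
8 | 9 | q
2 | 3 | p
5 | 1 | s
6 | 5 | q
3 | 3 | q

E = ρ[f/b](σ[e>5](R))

Stepwise |·|:
  R → 6
  σ[e>5](R) → 1
  ρ[f/b](σ[e>5](R)) → 1

|E| = 1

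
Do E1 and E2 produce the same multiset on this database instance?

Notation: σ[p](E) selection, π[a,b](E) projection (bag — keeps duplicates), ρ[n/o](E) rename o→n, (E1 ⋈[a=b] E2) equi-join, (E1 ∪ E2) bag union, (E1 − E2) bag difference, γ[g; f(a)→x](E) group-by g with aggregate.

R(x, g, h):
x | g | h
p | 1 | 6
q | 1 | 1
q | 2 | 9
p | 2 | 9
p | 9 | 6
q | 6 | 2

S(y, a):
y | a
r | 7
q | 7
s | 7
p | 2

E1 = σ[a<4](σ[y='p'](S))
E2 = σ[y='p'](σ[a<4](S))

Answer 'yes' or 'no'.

E1 per-node cardinality:
  S → 4
  σ[y='p'](S) → 1
  σ[a<4](σ[y='p'](S)) → 1
E2 per-node cardinality:
  S → 4
  σ[a<4](S) → 1
  σ[y='p'](σ[a<4](S)) → 1

E1 and E2 produce the same multiset:
y | a
p | 2

yes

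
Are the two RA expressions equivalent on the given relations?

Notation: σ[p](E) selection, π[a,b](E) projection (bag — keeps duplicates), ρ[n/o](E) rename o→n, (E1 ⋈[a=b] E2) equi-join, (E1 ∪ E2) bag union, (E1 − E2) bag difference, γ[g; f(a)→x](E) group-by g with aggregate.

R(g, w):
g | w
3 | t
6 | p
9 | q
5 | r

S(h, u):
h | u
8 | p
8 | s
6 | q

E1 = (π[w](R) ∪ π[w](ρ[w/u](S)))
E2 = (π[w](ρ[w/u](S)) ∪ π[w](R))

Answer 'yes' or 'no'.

E1 stepwise |·|:
  R → 4
  π[w](R) → 4
  S → 3
  ρ[w/u](S) → 3
  π[w](ρ[w/u](S)) → 3
  (π[w](R) ∪ π[w](ρ[w/u](S))) → 7
E2 stepwise |·|:
  S → 3
  ρ[w/u](S) → 3
  π[w](ρ[w/u](S)) → 3
  R → 4
  π[w](R) → 4
  (π[w](ρ[w/u](S)) ∪ π[w](R)) → 7

E1 and E2 produce the same multiset:
w
p
p
q
q
r
s
t

yes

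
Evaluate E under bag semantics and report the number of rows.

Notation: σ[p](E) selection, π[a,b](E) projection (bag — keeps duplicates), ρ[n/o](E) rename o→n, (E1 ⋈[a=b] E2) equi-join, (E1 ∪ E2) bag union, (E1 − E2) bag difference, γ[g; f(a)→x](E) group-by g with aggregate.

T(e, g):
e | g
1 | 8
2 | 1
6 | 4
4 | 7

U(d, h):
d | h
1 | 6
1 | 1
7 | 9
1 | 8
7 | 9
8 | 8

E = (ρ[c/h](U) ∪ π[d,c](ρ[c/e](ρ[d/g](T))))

Subexpression sizes:
  U → 6
  ρ[c/h](U) → 6
  T → 4
  ρ[d/g](T) → 4
  ρ[c/e](ρ[d/g](T)) → 4
  π[d,c](ρ[c/e](ρ[d/g](T))) → 4
  (ρ[c/h](U) ∪ π[d,c](ρ[c/e](ρ[d/g](T)))) → 10

|E| = 10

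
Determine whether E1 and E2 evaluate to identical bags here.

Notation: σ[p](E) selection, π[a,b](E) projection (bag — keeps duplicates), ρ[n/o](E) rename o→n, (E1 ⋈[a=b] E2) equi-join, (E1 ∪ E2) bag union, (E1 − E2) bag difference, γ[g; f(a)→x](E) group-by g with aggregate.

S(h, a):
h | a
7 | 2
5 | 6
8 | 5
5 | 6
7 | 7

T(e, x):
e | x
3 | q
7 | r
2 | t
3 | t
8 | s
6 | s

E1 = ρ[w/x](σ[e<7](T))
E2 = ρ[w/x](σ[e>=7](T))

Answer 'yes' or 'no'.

E1 row counts bottom-up:
  T → 6
  σ[e<7](T) → 4
  ρ[w/x](σ[e<7](T)) → 4
E2 row counts bottom-up:
  T → 6
  σ[e>=7](T) → 2
  ρ[w/x](σ[e>=7](T)) → 2

E1 result:
e | w
2 | t
3 | q
3 | t
6 | s
E2 result:
e | w
7 | r
8 | s
Witness: (3, 'q') appears 1× in E1 but 0× in E2.

no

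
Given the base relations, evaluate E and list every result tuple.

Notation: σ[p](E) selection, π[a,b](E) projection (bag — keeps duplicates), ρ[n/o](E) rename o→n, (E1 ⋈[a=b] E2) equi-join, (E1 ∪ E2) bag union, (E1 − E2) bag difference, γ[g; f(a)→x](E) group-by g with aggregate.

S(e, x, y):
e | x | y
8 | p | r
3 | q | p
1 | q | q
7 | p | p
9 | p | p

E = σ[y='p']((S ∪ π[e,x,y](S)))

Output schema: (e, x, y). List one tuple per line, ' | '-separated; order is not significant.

Per-node cardinality:
  S → 5
  S → 5
  π[e,x,y](S) → 5
  (S ∪ π[e,x,y](S)) → 10
  σ[y='p']((S ∪ π[e,x,y](S))) → 6

== RESULT ==
e | x | y
3 | q | p
3 | q | p
7 | p | p
7 | p | p
9 | p | p
9 | p | p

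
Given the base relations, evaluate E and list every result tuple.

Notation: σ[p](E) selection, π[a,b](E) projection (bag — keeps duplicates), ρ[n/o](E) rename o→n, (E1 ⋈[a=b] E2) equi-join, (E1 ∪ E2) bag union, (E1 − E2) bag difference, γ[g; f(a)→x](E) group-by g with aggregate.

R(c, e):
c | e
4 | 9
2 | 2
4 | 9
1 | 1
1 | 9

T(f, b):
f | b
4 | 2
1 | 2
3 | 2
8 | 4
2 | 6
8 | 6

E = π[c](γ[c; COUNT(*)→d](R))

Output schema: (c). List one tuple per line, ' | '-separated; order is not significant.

Per-node cardinality:
  R → 5
  γ[c; COUNT(*)→d](R) → 3
  π[c](γ[c; COUNT(*)→d](R)) → 3

== RESULT ==
c
1
2
4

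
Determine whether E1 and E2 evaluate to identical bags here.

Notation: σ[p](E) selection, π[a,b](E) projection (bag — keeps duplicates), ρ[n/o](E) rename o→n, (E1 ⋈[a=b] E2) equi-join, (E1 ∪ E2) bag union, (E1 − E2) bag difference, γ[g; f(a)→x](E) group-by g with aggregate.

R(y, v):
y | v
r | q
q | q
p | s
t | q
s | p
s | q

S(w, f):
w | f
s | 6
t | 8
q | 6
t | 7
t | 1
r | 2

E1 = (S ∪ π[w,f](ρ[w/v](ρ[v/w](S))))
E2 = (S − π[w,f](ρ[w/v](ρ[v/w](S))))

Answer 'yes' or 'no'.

E1 stepwise |·|:
  S → 6
  S → 6
  ρ[v/w](S) → 6
  ρ[w/v](ρ[v/w](S)) → 6
  π[w,f](ρ[w/v](ρ[v/w](S))) → 6
  (S ∪ π[w,f](ρ[w/v](ρ[v/w](S)))) → 12
E2 stepwise |·|:
  S → 6
  S → 6
  ρ[v/w](S) → 6
  ρ[w/v](ρ[v/w](S)) → 6
  π[w,f](ρ[w/v](ρ[v/w](S))) → 6
  (S − π[w,f](ρ[w/v](ρ[v/w](S)))) → 0

E1 result:
w | f
q | 6
q | 6
r | 2
r | 2
s | 6
s | 6
t | 1
t | 1
t | 7
t | 7
t | 8
t | 8
E2 result:
w | f
(0 rows)
Witness: ('t', 8) appears 2× in E1 but 0× in E2.

no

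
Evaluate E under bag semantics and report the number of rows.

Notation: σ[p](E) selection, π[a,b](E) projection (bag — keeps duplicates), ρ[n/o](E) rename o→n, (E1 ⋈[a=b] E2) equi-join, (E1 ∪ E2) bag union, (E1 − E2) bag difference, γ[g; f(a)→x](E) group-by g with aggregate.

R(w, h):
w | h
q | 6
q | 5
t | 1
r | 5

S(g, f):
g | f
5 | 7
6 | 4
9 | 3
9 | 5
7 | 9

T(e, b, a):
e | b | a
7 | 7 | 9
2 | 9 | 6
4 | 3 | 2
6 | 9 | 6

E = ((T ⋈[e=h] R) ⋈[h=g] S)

Per-node cardinality:
  T → 4
  R → 4
  (T ⋈[e=h] R) → 1
  S → 5
  ((T ⋈[e=h] R) ⋈[h=g] S) → 1

|E| = 1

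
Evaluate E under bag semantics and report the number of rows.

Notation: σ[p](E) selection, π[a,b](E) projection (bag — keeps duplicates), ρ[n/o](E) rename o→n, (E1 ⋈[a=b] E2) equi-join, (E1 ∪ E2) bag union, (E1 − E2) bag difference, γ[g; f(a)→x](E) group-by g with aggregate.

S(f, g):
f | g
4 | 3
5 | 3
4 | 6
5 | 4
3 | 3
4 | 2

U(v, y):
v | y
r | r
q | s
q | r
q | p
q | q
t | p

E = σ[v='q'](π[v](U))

Stepwise |·|:
  U → 6
  π[v](U) → 6
  σ[v='q'](π[v](U)) → 4

|E| = 4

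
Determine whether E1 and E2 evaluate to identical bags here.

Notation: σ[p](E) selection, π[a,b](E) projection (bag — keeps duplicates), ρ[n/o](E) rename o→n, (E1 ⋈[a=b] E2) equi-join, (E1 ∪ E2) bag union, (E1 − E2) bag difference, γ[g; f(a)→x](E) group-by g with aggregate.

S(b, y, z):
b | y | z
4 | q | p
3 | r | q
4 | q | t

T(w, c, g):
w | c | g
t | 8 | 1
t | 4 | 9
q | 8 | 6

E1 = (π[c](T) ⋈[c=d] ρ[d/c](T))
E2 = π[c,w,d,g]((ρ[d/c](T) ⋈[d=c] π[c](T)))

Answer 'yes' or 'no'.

E1 row counts bottom-up:
  T → 3
  π[c](T) → 3
  T → 3
  ρ[d/c](T) → 3
  (π[c](T) ⋈[c=d] ρ[d/c](T)) → 5
E2 row counts bottom-up:
  T → 3
  ρ[d/c](T) → 3
  T → 3
  π[c](T) → 3
  (ρ[d/c](T) ⋈[d=c] π[c](T)) → 5
  π[c,w,d,g]((ρ[d/c](T) ⋈[d=c] π[c](T))) → 5

E1 and E2 produce the same multiset:
c | w | d | g
4 | t | 4 | 9
8 | q | 8 | 6
8 | q | 8 | 6
8 | t | 8 | 1
8 | t | 8 | 1

yes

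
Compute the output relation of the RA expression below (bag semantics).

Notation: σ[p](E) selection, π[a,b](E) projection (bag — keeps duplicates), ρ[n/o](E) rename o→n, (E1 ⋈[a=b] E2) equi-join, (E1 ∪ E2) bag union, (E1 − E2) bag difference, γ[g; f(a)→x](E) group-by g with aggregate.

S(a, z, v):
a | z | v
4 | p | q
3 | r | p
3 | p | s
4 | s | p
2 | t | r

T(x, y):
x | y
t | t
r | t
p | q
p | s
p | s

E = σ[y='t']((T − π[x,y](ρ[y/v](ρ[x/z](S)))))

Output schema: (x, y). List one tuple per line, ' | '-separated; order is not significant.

Per-node cardinality:
  T → 5
  S → 5
  ρ[x/z](S) → 5
  ρ[y/v](ρ[x/z](S)) → 5
  π[x,y](ρ[y/v](ρ[x/z](S))) → 5
  (T − π[x,y](ρ[y/v](ρ[x/z](S)))) → 3
  σ[y='t']((T − π[x,y](ρ[y/v](ρ[x/z](S))))) → 2

== RESULT ==
x | y
r | t
t | t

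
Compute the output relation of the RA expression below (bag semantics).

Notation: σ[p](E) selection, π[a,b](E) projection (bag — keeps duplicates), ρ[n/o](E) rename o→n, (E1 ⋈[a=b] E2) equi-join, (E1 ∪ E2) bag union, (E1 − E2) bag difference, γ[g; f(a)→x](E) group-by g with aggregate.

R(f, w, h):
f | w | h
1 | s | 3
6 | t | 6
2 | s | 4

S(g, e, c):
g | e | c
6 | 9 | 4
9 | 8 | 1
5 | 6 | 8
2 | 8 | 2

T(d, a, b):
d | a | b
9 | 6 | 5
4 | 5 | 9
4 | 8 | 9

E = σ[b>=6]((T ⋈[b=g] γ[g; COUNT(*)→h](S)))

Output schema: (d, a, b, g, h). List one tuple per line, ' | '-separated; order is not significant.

Subexpression sizes:
  T → 3
  S → 4
  γ[g; COUNT(*)→h](S) → 4
  (T ⋈[b=g] γ[g; COUNT(*)→h](S)) → 3
  σ[b>=6]((T ⋈[b=g] γ[g; COUNT(*)→h](S))) → 2

== RESULT ==
d | a | b | g | h
4 | 5 | 9 | 9 | 1
4 | 8 | 9 | 9 | 1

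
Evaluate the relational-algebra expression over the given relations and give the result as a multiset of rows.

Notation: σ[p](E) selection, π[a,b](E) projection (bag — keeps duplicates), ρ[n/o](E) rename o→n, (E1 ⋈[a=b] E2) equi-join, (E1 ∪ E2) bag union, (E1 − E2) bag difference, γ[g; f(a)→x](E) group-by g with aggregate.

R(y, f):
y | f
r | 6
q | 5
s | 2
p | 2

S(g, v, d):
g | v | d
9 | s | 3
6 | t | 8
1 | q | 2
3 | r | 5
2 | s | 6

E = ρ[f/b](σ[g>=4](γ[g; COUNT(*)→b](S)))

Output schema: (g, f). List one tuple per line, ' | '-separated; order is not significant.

Subexpression sizes:
  S → 5
  γ[g; COUNT(*)→b](S) → 5
  σ[g>=4](γ[g; COUNT(*)→b](S)) → 2
  ρ[f/b](σ[g>=4](γ[g; COUNT(*)→b](S))) → 2

== RESULT ==
g | f
6 | 1
9 | 1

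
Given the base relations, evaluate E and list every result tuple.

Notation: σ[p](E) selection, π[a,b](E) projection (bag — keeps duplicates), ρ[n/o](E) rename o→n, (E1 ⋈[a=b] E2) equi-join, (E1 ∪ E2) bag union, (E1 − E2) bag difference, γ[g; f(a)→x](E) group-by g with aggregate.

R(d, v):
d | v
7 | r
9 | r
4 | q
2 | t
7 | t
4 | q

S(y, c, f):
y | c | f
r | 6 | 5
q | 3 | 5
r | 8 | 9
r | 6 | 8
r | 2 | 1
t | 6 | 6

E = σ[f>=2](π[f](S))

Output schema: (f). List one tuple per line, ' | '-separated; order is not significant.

Stepwise |·|:
  S → 6
  π[f](S) → 6
  σ[f>=2](π[f](S)) → 5

== RESULT ==
f
5
5
6
8
9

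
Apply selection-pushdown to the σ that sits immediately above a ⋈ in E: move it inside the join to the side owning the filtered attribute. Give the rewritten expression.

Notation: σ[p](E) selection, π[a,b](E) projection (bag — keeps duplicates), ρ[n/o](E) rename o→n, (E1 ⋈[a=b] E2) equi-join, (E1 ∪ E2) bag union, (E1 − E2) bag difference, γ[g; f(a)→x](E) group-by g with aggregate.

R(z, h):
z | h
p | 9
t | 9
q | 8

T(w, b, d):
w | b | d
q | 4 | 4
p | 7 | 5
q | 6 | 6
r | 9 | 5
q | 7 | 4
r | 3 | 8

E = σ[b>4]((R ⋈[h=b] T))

σ filters on b, owned by the right side.
E' = (R ⋈[h=b] σ[b>4](T))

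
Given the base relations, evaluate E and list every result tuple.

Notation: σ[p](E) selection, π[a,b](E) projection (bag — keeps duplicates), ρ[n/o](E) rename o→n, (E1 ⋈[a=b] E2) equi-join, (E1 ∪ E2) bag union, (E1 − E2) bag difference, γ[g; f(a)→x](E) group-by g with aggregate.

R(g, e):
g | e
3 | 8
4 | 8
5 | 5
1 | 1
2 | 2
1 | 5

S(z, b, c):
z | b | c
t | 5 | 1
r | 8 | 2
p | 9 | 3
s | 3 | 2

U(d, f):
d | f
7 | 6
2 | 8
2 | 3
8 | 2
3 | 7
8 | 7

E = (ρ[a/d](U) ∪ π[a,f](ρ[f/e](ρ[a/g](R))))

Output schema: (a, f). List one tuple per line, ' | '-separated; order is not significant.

Subexpression sizes:
  U → 6
  ρ[a/d](U) → 6
  R → 6
  ρ[a/g](R) → 6
  ρ[f/e](ρ[a/g](R)) → 6
  π[a,f](ρ[f/e](ρ[a/g](R))) → 6
  (ρ[a/d](U) ∪ π[a,f](ρ[f/e](ρ[a/g](R)))) → 12

== RESULT ==
a | f
1 | 1
1 | 5
2 | 2
2 | 3
2 | 8
3 | 7
3 | 8
4 | 8
5 | 5
7 | 6
8 | 2
8 | 7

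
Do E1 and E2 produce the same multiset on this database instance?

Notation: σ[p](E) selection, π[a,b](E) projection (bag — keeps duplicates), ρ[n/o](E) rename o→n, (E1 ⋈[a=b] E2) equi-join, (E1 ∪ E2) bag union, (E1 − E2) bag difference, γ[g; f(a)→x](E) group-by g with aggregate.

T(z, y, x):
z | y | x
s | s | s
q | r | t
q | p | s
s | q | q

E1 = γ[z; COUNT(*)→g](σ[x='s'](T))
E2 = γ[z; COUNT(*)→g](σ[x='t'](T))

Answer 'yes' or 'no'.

E1 stepwise |·|:
  T → 4
  σ[x='s'](T) → 2
  γ[z; COUNT(*)→g](σ[x='s'](T)) → 2
E2 stepwise |·|:
  T → 4
  σ[x='t'](T) → 1
  γ[z; COUNT(*)→g](σ[x='t'](T)) → 1

E1 result:
z | g
q | 1
s | 1
E2 result:
z | g
q | 1
Witness: ('s', 1) appears 1× in E1 but 0× in E2.

no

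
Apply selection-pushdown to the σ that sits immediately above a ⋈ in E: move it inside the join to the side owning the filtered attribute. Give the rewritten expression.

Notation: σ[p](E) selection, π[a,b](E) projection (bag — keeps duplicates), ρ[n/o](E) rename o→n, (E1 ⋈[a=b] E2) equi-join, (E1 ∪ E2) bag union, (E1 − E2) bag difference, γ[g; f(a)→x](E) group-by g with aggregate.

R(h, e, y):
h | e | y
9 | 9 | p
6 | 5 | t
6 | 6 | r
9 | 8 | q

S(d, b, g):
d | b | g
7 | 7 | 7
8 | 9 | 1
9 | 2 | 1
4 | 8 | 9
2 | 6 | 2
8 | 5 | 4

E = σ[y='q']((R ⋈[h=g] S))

σ filters on y, owned by the left side.
E' = (σ[y='q'](R) ⋈[h=g] S)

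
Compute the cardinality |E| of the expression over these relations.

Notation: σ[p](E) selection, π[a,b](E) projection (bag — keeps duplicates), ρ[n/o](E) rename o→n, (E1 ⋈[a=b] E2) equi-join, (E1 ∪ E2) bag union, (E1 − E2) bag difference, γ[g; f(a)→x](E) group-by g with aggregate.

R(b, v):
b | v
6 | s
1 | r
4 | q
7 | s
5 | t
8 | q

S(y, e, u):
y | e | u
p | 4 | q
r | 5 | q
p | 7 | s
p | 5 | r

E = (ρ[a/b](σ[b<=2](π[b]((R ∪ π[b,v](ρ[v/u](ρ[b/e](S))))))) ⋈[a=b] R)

Stepwise |·|:
  R → 6
  S → 4
  ρ[b/e](S) → 4
  ρ[v/u](ρ[b/e](S)) → 4
  π[b,v](ρ[v/u](ρ[b/e](S))) → 4
  (R ∪ π[b,v](ρ[v/u](ρ[b/e](S)))) → 10
  π[b]((R ∪ π[b,v](ρ[v/u](ρ[b/e](S))))) → 10
  σ[b<=2](π[b]((R ∪ π[b,v](ρ[v/u](ρ[b/e](S)))))) → 1
  ρ[a/b](σ[b<=2](π[b]((R ∪ π[b,v](ρ[v/u](ρ[b/e](S))))))) → 1
  R → 6
  (ρ[a/b](σ[b<=2](π[b]((R ∪ π[b,v](ρ[v/u](ρ[b/e](S))))))) ⋈[a=b] R) → 1

|E| = 1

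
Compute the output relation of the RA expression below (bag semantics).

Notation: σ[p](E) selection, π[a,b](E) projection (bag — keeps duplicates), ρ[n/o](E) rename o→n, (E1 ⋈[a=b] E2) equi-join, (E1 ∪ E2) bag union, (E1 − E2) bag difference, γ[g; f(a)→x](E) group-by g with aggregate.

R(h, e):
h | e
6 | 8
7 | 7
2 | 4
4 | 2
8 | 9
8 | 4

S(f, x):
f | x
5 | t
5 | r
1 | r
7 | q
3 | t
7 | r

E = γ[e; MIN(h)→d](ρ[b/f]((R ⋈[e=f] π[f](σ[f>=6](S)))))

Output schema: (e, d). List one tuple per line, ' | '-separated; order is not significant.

Subexpression sizes:
  R → 6
  S → 6
  σ[f>=6](S) → 2
  π[f](σ[f>=6](S)) → 2
  (R ⋈[e=f] π[f](σ[f>=6](S))) → 2
  ρ[b/f]((R ⋈[e=f] π[f](σ[f>=6](S)))) → 2
  γ[e; MIN(h)→d](ρ[b/f]((R ⋈[e=f] π[f](σ[f>=6](S))))) → 1

== RESULT ==
e | d
7 | 7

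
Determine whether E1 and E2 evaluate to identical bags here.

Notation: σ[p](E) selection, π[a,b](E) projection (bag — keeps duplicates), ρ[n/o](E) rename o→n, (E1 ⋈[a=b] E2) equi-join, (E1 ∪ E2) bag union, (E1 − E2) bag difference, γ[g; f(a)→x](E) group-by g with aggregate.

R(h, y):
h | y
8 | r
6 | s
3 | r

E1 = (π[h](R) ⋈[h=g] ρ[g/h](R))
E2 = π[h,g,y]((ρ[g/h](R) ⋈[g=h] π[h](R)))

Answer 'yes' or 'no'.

E1 per-node cardinality:
  R → 3
  π[h](R) → 3
  R → 3
  ρ[g/h](R) → 3
  (π[h](R) ⋈[h=g] ρ[g/h](R)) → 3
E2 per-node cardinality:
  R → 3
  ρ[g/h](R) → 3
  R → 3
  π[h](R) → 3
  (ρ[g/h](R) ⋈[g=h] π[h](R)) → 3
  π[h,g,y]((ρ[g/h](R) ⋈[g=h] π[h](R))) → 3

E1 and E2 produce the same multiset:
h | g | y
3 | 3 | r
6 | 6 | s
8 | 8 | r

yes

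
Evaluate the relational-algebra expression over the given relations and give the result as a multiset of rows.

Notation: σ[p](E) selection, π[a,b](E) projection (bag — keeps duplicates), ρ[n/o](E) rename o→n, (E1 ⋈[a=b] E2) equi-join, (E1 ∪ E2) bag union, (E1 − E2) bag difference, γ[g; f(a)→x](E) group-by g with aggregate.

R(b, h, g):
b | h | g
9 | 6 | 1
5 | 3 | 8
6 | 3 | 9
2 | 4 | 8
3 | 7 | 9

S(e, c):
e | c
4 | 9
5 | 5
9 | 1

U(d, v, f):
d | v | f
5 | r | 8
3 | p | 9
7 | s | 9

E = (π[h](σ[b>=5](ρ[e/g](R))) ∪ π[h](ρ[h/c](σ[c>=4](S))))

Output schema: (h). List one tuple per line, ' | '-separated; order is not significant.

Subexpression sizes:
  R → 5
  ρ[e/g](R) → 5
  σ[b>=5](ρ[e/g](R)) → 3
  π[h](σ[b>=5](ρ[e/g](R))) → 3
  S → 3
  σ[c>=4](S) → 2
  ρ[h/c](σ[c>=4](S)) → 2
  π[h](ρ[h/c](σ[c>=4](S))) → 2
  (π[h](σ[b>=5](ρ[e/g](R))) ∪ π[h](ρ[h/c](σ[c>=4](S)))) → 5

== RESULT ==
h
3
3
5
6
9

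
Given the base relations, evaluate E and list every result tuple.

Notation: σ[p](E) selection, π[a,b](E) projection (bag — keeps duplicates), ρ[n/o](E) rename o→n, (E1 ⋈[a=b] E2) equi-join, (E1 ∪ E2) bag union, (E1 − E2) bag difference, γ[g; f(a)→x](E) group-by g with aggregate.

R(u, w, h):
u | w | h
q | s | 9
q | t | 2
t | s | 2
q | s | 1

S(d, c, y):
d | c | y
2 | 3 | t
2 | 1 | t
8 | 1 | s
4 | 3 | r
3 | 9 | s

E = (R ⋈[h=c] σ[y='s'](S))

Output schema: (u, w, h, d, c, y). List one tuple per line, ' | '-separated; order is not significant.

Subexpression sizes:
  R → 4
  S → 5
  σ[y='s'](S) → 2
  (R ⋈[h=c] σ[y='s'](S)) → 2

== RESULT ==
u | w | h | d | c | y
q | s | 1 | 8 | 1 | s
q | s | 9 | 3 | 9 | s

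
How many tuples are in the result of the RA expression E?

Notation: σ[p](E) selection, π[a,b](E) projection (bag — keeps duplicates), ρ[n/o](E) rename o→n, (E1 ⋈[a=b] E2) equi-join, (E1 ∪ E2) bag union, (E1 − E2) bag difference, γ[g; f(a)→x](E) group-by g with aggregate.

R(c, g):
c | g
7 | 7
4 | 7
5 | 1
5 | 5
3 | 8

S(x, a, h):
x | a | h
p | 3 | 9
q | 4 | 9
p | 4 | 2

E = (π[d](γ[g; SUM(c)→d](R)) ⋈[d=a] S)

Subexpression sizes:
  R → 5
  γ[g; SUM(c)→d](R) → 4
  π[d](γ[g; SUM(c)→d](R)) → 4
  S → 3
  (π[d](γ[g; SUM(c)→d](R)) ⋈[d=a] S) → 1

|E| = 1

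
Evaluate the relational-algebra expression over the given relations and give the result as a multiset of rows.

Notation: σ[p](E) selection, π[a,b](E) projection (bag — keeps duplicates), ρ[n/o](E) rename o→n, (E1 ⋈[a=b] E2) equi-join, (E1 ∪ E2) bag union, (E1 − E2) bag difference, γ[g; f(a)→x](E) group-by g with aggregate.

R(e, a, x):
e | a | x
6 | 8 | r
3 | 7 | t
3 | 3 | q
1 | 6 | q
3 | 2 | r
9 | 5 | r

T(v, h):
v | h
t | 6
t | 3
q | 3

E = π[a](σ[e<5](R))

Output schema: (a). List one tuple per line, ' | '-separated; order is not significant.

Subexpression sizes:
  R → 6
  σ[e<5](R) → 4
  π[a](σ[e<5](R)) → 4

== RESULT ==
a
2
3
6
7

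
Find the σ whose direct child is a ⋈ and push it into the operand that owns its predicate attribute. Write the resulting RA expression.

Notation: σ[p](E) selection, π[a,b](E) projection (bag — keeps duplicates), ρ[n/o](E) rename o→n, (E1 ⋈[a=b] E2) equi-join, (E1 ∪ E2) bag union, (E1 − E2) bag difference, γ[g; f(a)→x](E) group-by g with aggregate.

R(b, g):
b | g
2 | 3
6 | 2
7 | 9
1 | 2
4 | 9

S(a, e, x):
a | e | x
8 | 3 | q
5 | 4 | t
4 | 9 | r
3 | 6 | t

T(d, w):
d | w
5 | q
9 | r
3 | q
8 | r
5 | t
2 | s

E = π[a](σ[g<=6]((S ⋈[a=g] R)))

σ filters on g, owned by the right side.
E' = π[a]((S ⋈[a=g] σ[g<=6](R)))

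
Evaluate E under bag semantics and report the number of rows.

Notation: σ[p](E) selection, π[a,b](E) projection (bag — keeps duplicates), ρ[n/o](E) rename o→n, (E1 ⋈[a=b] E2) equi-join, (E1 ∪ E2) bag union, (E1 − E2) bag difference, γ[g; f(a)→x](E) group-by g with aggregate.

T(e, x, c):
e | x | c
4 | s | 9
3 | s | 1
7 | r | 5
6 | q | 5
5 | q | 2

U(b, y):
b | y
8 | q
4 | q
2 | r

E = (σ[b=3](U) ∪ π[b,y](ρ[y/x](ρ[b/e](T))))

Stepwise |·|:
  U → 3
  σ[b=3](U) → 0
  T → 5
  ρ[b/e](T) → 5
  ρ[y/x](ρ[b/e](T)) → 5
  π[b,y](ρ[y/x](ρ[b/e](T))) → 5
  (σ[b=3](U) ∪ π[b,y](ρ[y/x](ρ[b/e](T)))) → 5

|E| = 5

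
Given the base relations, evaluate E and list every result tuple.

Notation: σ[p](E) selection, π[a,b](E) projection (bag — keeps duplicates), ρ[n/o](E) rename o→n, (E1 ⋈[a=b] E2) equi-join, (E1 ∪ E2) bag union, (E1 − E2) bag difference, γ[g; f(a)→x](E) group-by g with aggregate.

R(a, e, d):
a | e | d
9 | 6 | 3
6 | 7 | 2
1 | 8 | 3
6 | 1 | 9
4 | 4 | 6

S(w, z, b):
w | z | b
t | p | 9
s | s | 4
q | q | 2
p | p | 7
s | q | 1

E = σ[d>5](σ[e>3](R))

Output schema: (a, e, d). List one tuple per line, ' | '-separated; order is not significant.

Subexpression sizes:
  R → 5
  σ[e>3](R) → 4
  σ[d>5](σ[e>3](R)) → 1

== RESULT ==
a | e | d
4 | 4 | 6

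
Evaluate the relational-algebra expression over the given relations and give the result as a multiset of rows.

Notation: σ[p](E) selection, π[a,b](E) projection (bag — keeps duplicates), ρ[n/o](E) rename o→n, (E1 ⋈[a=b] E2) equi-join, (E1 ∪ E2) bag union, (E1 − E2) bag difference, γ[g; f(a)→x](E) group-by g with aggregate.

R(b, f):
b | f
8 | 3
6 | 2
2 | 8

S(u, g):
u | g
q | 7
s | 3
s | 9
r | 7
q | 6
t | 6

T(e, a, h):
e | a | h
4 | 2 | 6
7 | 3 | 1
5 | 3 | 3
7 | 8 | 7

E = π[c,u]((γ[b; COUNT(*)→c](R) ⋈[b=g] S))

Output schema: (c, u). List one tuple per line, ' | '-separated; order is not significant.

Subexpression sizes:
  R → 3
  γ[b; COUNT(*)→c](R) → 3
  S → 6
  (γ[b; COUNT(*)→c](R) ⋈[b=g] S) → 2
  π[c,u]((γ[b; COUNT(*)→c](R) ⋈[b=g] S)) → 2

== RESULT ==
c | u
1 | q
1 | t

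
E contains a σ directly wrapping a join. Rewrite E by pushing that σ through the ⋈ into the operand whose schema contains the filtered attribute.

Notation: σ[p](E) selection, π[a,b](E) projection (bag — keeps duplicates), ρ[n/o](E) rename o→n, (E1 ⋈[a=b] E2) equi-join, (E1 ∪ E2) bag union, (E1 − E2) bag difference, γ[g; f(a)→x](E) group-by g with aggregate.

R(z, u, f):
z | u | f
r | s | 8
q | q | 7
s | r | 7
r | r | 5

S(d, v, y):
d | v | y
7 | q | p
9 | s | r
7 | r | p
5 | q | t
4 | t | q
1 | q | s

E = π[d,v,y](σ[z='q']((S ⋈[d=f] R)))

σ filters on z, owned by the right side.
E' = π[d,v,y]((S ⋈[d=f] σ[z='q'](R)))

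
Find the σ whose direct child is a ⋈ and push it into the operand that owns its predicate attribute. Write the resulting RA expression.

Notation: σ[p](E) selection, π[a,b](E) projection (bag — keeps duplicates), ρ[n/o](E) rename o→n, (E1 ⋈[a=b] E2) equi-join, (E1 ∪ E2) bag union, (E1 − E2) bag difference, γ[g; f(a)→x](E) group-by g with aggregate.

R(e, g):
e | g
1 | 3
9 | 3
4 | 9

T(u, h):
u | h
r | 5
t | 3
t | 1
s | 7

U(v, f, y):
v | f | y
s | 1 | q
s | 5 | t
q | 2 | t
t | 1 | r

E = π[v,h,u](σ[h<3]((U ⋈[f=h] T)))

σ filters on h, owned by the right side.
E' = π[v,h,u]((U ⋈[f=h] σ[h<3](T)))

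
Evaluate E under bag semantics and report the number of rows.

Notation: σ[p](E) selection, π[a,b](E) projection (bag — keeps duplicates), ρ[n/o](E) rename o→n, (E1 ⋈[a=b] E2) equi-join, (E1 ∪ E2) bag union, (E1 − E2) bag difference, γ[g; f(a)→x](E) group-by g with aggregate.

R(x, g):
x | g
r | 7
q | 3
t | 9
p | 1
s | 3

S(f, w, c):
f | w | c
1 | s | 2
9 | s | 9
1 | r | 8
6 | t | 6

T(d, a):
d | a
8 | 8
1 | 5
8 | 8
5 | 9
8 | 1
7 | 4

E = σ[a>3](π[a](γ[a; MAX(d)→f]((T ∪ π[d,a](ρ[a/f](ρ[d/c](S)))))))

Per-node cardinality:
  T → 6
  S → 4
  ρ[d/c](S) → 4
  ρ[a/f](ρ[d/c](S)) → 4
  π[d,a](ρ[a/f](ρ[d/c](S))) → 4
  (T ∪ π[d,a](ρ[a/f](ρ[d/c](S)))) → 10
  γ[a; MAX(d)→f]((T ∪ π[d,a](ρ[a/f](ρ[d/c](S))))) → 6
  π[a](γ[a; MAX(d)→f]((T ∪ π[d,a](ρ[a/f](ρ[d/c](S)))))) → 6
  σ[a>3](π[a](γ[a; MAX(d)→f]((T ∪ π[d,a](ρ[a/f](ρ[d/c](S))))))) → 5

|E| = 5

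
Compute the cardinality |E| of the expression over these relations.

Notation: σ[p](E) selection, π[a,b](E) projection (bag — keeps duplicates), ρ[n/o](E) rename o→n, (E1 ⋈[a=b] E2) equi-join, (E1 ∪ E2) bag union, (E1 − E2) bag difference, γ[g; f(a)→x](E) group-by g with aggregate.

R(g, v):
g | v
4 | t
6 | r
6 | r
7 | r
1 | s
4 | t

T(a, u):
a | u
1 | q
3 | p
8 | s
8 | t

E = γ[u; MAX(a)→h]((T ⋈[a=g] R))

Subexpression sizes:
  T → 4
  R → 6
  (T ⋈[a=g] R) → 1
  γ[u; MAX(a)→h]((T ⋈[a=g] R)) → 1

|E| = 1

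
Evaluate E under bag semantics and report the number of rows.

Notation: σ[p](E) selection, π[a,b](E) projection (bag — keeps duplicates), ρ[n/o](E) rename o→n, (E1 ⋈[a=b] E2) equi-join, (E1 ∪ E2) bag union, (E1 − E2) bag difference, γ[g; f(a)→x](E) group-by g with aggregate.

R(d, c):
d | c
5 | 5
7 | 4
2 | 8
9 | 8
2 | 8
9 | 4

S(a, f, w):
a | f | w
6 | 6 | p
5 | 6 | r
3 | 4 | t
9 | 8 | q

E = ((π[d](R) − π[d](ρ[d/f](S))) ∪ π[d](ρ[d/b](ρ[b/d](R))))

Row counts bottom-up:
  R → 6
  π[d](R) → 6
  S → 4
  ρ[d/f](S) → 4
  π[d](ρ[d/f](S)) → 4
  (π[d](R) − π[d](ρ[d/f](S))) → 6
  R → 6
  ρ[b/d](R) → 6
  ρ[d/b](ρ[b/d](R)) → 6
  π[d](ρ[d/b](ρ[b/d](R))) → 6
  ((π[d](R) − π[d](ρ[d/f](S))) ∪ π[d](ρ[d/b](ρ[b/d](R)))) → 12

|E| = 12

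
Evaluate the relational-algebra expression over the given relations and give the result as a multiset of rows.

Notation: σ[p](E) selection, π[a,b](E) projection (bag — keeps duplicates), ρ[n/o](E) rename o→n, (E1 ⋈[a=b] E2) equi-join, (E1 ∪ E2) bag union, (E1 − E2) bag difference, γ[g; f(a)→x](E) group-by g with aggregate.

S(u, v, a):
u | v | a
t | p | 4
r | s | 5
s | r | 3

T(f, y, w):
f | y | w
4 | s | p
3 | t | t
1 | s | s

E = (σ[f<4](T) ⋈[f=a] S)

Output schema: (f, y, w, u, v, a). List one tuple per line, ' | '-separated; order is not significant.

Row counts bottom-up:
  T → 3
  σ[f<4](T) → 2
  S → 3
  (σ[f<4](T) ⋈[f=a] S) → 1

== RESULT ==
f | y | w | u | v | a
3 | t | t | s | r | 3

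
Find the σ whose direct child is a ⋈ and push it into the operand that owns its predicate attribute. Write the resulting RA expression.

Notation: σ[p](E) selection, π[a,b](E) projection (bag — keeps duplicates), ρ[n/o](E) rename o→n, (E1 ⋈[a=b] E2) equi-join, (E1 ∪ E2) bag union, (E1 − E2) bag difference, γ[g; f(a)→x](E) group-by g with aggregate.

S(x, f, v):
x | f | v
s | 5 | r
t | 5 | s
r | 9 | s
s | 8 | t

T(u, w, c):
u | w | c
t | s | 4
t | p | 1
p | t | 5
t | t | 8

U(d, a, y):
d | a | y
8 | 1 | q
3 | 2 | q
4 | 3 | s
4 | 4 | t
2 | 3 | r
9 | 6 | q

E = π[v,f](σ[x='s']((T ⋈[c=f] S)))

σ filters on x, owned by the right side.
E' = π[v,f]((T ⋈[c=f] σ[x='s'](S)))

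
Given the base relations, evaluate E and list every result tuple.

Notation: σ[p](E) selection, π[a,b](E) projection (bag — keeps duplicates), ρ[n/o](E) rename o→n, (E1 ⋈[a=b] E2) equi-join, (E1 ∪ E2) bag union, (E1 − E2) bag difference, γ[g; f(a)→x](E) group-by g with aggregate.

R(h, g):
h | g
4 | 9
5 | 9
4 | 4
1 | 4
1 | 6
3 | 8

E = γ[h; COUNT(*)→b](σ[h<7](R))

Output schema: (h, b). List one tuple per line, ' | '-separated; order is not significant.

Row counts bottom-up:
  R → 6
  σ[h<7](R) → 6
  γ[h; COUNT(*)→b](σ[h<7](R)) → 4

== RESULT ==
h | b
1 | 2
3 | 1
4 | 2
5 | 1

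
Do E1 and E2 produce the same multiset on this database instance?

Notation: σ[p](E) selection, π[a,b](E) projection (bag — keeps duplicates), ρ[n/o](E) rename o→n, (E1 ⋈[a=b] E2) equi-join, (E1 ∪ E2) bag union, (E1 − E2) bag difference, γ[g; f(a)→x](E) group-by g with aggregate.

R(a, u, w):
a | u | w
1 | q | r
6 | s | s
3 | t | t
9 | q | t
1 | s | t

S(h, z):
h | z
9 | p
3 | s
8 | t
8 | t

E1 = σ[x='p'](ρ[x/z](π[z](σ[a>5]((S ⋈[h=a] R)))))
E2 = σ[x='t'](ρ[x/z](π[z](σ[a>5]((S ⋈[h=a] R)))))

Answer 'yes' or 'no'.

E1 subexpression sizes:
  S → 4
  R → 5
  (S ⋈[h=a] R) → 2
  σ[a>5]((S ⋈[h=a] R)) → 1
  π[z](σ[a>5]((S ⋈[h=a] R))) → 1
  ρ[x/z](π[z](σ[a>5]((S ⋈[h=a] R)))) → 1
  σ[x='p'](ρ[x/z](π[z](σ[a>5]((S ⋈[h=a] R))))) → 1
E2 subexpression sizes:
  S → 4
  R → 5
  (S ⋈[h=a] R) → 2
  σ[a>5]((S ⋈[h=a] R)) → 1
  π[z](σ[a>5]((S ⋈[h=a] R))) → 1
  ρ[x/z](π[z](σ[a>5]((S ⋈[h=a] R)))) → 1
  σ[x='t'](ρ[x/z](π[z](σ[a>5]((S ⋈[h=a] R))))) → 0

E1 result:
x
p
E2 result:
x
(0 rows)
Witness: ('p',) appears 1× in E1 but 0× in E2.

no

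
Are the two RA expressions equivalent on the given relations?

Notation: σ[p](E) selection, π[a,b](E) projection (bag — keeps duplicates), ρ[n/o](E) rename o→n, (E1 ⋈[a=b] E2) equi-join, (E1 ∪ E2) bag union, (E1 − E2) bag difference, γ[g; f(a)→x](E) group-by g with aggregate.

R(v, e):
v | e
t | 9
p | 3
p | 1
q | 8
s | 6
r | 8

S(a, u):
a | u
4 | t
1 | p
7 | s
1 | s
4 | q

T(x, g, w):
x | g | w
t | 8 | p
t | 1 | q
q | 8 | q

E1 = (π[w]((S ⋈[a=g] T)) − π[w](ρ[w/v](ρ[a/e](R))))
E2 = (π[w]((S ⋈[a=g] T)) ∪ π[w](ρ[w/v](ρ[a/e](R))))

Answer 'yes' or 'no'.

E1 stepwise |·|:
  S → 5
  T → 3
  (S ⋈[a=g] T) → 2
  π[w]((S ⋈[a=g] T)) → 2
  R → 6
  ρ[a/e](R) → 6
  ρ[w/v](ρ[a/e](R)) → 6
  π[w](ρ[w/v](ρ[a/e](R))) → 6
  (π[w]((S ⋈[a=g] T)) − π[w](ρ[w/v](ρ[a/e](R)))) → 1
E2 stepwise |·|:
  S → 5
  T → 3
  (S ⋈[a=g] T) → 2
  π[w]((S ⋈[a=g] T)) → 2
  R → 6
  ρ[a/e](R) → 6
  ρ[w/v](ρ[a/e](R)) → 6
  π[w](ρ[w/v](ρ[a/e](R))) → 6
  (π[w]((S ⋈[a=g] T)) ∪ π[w](ρ[w/v](ρ[a/e](R)))) → 8

E1 result:
w
q
E2 result:
w
p
p
q
q
q
r
s
t
Witness: ('t',) appears 0× in E1 but 1× in E2.

no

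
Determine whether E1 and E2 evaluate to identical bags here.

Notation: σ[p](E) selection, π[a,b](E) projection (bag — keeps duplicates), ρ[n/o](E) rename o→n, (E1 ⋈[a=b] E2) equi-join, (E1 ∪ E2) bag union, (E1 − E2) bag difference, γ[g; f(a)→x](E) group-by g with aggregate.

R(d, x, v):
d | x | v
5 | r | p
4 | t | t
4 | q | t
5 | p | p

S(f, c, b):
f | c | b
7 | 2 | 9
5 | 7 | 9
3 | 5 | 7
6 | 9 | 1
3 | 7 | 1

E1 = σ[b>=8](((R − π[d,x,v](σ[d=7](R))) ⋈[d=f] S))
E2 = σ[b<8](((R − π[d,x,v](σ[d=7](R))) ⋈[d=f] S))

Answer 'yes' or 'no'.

E1 subexpression sizes:
  R → 4
  R → 4
  σ[d=7](R) → 0
  π[d,x,v](σ[d=7](R)) → 0
  (R − π[d,x,v](σ[d=7](R))) → 4
  S → 5
  ((R − π[d,x,v](σ[d=7](R))) ⋈[d=f] S) → 2
  σ[b>=8](((R − π[d,x,v](σ[d=7](R))) ⋈[d=f] S)) → 2
E2 subexpression sizes:
  R → 4
  R → 4
  σ[d=7](R) → 0
  π[d,x,v](σ[d=7](R)) → 0
  (R − π[d,x,v](σ[d=7](R))) → 4
  S → 5
  ((R − π[d,x,v](σ[d=7](R))) ⋈[d=f] S) → 2
  σ[b<8](((R − π[d,x,v](σ[d=7](R))) ⋈[d=f] S)) → 0

E1 result:
d | x | v | f | c | b
5 | p | p | 5 | 7 | 9
5 | r | p | 5 | 7 | 9
E2 result:
d | x | v | f | c | b
(0 rows)
Witness: (5, 'r', 'p', 5, 7, 9) appears 1× in E1 but 0× in E2.

no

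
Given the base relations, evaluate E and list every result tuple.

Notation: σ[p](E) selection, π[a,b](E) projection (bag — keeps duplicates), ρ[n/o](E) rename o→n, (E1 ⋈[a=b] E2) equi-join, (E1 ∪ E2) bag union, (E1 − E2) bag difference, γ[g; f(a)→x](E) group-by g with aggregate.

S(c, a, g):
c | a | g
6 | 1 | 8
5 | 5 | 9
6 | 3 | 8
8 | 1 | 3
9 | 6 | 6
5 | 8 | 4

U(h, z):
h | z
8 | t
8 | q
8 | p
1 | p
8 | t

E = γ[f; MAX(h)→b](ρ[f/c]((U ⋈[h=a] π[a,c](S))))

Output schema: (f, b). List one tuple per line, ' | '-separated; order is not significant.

Subexpression sizes:
  U → 5
  S → 6
  π[a,c](S) → 6
  (U ⋈[h=a] π[a,c](S)) → 6
  ρ[f/c]((U ⋈[h=a] π[a,c](S))) → 6
  γ[f; MAX(h)→b](ρ[f/c]((U ⋈[h=a] π[a,c](S)))) → 3

== RESULT ==
f | b
5 | 8
6 | 1
8 | 1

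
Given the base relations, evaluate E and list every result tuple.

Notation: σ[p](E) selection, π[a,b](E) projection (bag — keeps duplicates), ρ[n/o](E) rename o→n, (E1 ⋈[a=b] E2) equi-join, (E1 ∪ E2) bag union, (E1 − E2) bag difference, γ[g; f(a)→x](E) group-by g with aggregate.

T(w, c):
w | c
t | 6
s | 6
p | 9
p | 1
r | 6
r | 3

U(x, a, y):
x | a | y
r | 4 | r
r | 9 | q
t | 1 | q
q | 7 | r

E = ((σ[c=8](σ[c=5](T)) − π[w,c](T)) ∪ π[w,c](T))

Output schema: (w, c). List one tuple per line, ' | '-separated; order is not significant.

Stepwise |·|:
  T → 6
  σ[c=5](T) → 0
  σ[c=8](σ[c=5](T)) → 0
  T → 6
  π[w,c](T) → 6
  (σ[c=8](σ[c=5](T)) − π[w,c](T)) → 0
  T → 6
  π[w,c](T) → 6
  ((σ[c=8](σ[c=5](T)) − π[w,c](T)) ∪ π[w,c](T)) → 6

== RESULT ==
w | c
p | 1
p | 9
r | 3
r | 6
s | 6
t | 6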